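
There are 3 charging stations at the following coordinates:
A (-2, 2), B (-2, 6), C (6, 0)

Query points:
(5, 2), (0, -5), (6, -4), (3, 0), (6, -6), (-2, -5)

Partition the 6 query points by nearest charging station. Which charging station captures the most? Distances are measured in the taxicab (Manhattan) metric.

C

(5, 2) — d to each: A:7, B:11, C:3 → nearest is C
(0, -5) — d to each: A:9, B:13, C:11 → nearest is A
(6, -4) — d to each: A:14, B:18, C:4 → nearest is C
(3, 0) — d to each: A:7, B:11, C:3 → nearest is C
(6, -6) — d to each: A:16, B:20, C:6 → nearest is C
(-2, -5) — d to each: A:7, B:11, C:13 → nearest is A
Tally — A:2, C:4. C captures the most (4).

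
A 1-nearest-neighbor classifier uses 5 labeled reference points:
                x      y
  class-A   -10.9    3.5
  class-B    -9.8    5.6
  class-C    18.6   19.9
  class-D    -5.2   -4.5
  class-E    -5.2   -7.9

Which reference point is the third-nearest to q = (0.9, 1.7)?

class-B

Squared Euclidean distances:
d²(q, class-A) = (0.9−(-10.9))² + (1.7−3.5)² = 139.24 + 3.24 = 142.48
d²(q, class-B) = (0.9−(-9.8))² + (1.7−5.6)² = 114.49 + 15.21 = 129.7
d²(q, class-C) = (0.9−18.6)² + (1.7−19.9)² = 313.29 + 331.24 = 644.53
d²(q, class-D) = (0.9−(-5.2))² + (1.7−(-4.5))² = 37.21 + 38.44 = 75.65
d²(q, class-E) = (0.9−(-5.2))² + (1.7−(-7.9))² = 37.21 + 92.16 = 129.37
Sorted ascending: class-D, class-E, class-B, class-A, … — the third-nearest is class-B.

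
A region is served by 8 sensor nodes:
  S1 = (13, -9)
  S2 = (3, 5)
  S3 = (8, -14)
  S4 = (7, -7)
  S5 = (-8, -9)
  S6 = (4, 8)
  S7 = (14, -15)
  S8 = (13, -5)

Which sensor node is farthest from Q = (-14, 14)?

Since √ is increasing, it suffices to compare squared distances:
|QS1|² = 729 + 529 = 1258
|QS2|² = 289 + 81 = 370
|QS3|² = 484 + 784 = 1268
|QS4|² = 441 + 441 = 882
|QS5|² = 36 + 529 = 565
|QS6|² = 324 + 36 = 360
|QS7|² = 784 + 841 = 1625
|QS8|² = 729 + 361 = 1090
The largest is to S7.

S7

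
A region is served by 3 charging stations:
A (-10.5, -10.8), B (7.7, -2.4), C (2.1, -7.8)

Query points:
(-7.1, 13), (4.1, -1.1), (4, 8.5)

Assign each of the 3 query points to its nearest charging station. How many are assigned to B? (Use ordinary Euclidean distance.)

(-7.1, 13) — d² to each: A:578, B:456.2, C:517.28 → nearest is B
(4.1, -1.1) — d² to each: A:307.25, B:14.65, C:48.89 → nearest is B
(4, 8.5) — d² to each: A:582.74, B:132.5, C:269.3 → nearest is B
3 of the 3 points have B as nearest.

3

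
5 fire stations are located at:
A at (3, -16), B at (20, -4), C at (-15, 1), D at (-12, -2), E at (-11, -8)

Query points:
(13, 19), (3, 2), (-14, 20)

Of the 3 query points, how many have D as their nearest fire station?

1

(13, 19) — d² to each: A:1325, B:578, C:1108, D:1066, E:1305 → nearest is B
(3, 2) — d² to each: A:324, B:325, C:325, D:241, E:296 → nearest is D
(-14, 20) — d² to each: A:1585, B:1732, C:362, D:488, E:793 → nearest is C
1 of the 3 points has D as nearest.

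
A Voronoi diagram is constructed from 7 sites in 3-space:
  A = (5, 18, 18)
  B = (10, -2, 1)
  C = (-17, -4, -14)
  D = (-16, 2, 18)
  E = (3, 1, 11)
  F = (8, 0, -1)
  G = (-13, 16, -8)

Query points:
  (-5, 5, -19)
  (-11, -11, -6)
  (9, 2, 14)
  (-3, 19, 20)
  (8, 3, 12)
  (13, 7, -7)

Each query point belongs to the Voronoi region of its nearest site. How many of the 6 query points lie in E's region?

(-5, 5, -19) — d² to each: A:1638, B:674, C:250, D:1499, E:980, F:518, G:306 → nearest is C
(-11, -11, -6) — d² to each: A:1673, B:571, C:149, D:770, E:629, F:507, G:737 → nearest is C
(9, 2, 14) — d² to each: A:288, B:186, C:1496, D:641, E:46, F:230, G:1164 → nearest is E
(-3, 19, 20) — d² to each: A:69, B:971, C:1881, D:462, E:441, F:923, G:893 → nearest is A
(8, 3, 12) — d² to each: A:270, B:150, C:1350, D:613, E:30, F:178, G:1010 → nearest is E
(13, 7, -7) — d² to each: A:810, B:154, C:1070, D:1491, E:460, F:110, G:758 → nearest is F
2 of the 6 points have E as nearest.

2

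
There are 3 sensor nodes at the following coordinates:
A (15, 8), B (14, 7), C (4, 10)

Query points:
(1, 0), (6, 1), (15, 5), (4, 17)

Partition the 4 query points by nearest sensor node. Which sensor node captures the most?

C

(1, 0) — d² to each: A:260, B:218, C:109 → nearest is C
(6, 1) — d² to each: A:130, B:100, C:85 → nearest is C
(15, 5) — d² to each: A:9, B:5, C:146 → nearest is B
(4, 17) — d² to each: A:202, B:200, C:49 → nearest is C
Tally — B:1, C:3. C captures the most (3).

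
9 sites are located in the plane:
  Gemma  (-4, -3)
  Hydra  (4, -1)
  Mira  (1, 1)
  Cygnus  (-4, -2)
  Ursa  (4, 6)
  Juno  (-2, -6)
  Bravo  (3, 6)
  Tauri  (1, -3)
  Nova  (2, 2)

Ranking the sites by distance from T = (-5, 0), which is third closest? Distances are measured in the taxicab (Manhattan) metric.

d(T, Gemma) = 1 + 3 = 4
d(T, Hydra) = 9 + 1 = 10
d(T, Mira) = 6 + 1 = 7
d(T, Cygnus) = 1 + 2 = 3
d(T, Ursa) = 9 + 6 = 15
d(T, Juno) = 3 + 6 = 9
d(T, Bravo) = 8 + 6 = 14
d(T, Tauri) = 6 + 3 = 9
d(T, Nova) = 7 + 2 = 9
Sorted ascending: Cygnus, Gemma, Mira, Juno, … — the third-nearest is Mira.

Mira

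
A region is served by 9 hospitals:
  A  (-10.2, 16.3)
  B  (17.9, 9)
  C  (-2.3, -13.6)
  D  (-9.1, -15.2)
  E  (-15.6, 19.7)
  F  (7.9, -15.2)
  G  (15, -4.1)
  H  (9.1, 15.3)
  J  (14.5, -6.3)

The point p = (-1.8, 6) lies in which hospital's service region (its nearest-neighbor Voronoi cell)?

Squared Euclidean distances:
|pA|² = 70.56 + 106.09 = 176.65
|pB|² = 388.09 + 9 = 397.09
|pC|² = 0.25 + 384.16 = 384.41
|pD|² = 53.29 + 449.44 = 502.73
|pE|² = 190.44 + 187.69 = 378.13
|pF|² = 94.09 + 449.44 = 543.53
|pG|² = 282.24 + 102.01 = 384.25
|pH|² = 118.81 + 86.49 = 205.3
|pJ|² = 265.69 + 151.29 = 416.98
A is nearest.

A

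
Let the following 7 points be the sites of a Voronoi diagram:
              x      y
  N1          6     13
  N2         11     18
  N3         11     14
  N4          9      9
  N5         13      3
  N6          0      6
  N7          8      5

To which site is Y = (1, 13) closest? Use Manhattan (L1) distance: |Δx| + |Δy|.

N1

d(Y,N1) = |1−6| + |13−13| = 5 + 0 = 5
d(Y,N2) = |1−11| + |13−18| = 10 + 5 = 15
d(Y,N3) = |1−11| + |13−14| = 10 + 1 = 11
d(Y,N4) = |1−9| + |13−9| = 8 + 4 = 12
d(Y,N5) = |1−13| + |13−3| = 12 + 10 = 22
d(Y,N6) = |1−0| + |13−6| = 1 + 7 = 8
d(Y,N7) = |1−8| + |13−5| = 7 + 8 = 15
Minimum is at N1.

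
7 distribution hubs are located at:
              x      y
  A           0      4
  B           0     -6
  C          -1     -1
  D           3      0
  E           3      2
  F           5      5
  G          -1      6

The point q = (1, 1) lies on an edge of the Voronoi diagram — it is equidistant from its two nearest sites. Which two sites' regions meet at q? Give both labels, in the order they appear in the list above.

D and E

Squared distances from q to each site:
|qA|² = (1−0)² + (1−4)² = 1 + 9 = 10
|qB|² = (1−0)² + (1−(-6))² = 1 + 49 = 50
|qC|² = (1−(-1))² + (1−(-1))² = 4 + 4 = 8
|qD|² = (1−3)² + (1−0)² = 4 + 1 = 5
|qE|² = (1−3)² + (1−2)² = 4 + 1 = 5
|qF|² = (1−5)² + (1−5)² = 16 + 16 = 32
|qG|² = (1−(-1))² + (1−6)² = 4 + 25 = 29
q is equidistant from D and E (both at squared distance 5), and every other site is strictly farther — so q lies on the D–E Voronoi edge.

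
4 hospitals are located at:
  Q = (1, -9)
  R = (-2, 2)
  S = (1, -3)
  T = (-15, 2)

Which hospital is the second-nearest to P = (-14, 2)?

Compare squared distances (the ordering matches that of the actual distances):
|PQ|² = (-14−1)² + (2−(-9))² = 225 + 121 = 346
|PR|² = (-14−(-2))² + (2−2)² = 144 + 0 = 144
|PS|² = (-14−1)² + (2−(-3))² = 225 + 25 = 250
|PT|² = (-14−(-15))² + (2−2)² = 1 + 0 = 1
Sorted ascending: T, R, S, … — the second-nearest is R.

R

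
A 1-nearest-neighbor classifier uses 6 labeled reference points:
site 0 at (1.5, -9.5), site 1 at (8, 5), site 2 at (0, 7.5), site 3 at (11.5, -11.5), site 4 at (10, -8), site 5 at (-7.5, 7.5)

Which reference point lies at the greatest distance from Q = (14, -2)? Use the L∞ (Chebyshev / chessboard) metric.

d(Q, site 0) = max(12.5, 7.5) = 12.5
d(Q, site 1) = max(6, 7) = 7
d(Q, site 2) = max(14, 9.5) = 14
d(Q, site 3) = max(2.5, 9.5) = 9.5
d(Q, site 4) = max(4, 6) = 6
d(Q, site 5) = max(21.5, 9.5) = 21.5
The largest is to site 5.

site 5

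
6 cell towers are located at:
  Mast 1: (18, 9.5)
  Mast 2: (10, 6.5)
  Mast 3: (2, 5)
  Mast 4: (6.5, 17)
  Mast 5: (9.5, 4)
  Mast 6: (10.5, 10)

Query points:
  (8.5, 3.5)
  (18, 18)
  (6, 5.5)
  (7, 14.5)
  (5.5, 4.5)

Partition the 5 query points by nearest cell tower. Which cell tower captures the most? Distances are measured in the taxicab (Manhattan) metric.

Mast 3

(8.5, 3.5) — d to each: Mast 1:15.5, Mast 2:4.5, Mast 3:8, Mast 4:15.5, Mast 5:1.5, Mast 6:8.5 → nearest is Mast 5
(18, 18) — d to each: Mast 1:8.5, Mast 2:19.5, Mast 3:29, Mast 4:12.5, Mast 5:22.5, Mast 6:15.5 → nearest is Mast 1
(6, 5.5) — d to each: Mast 1:16, Mast 2:5, Mast 3:4.5, Mast 4:12, Mast 5:5, Mast 6:9 → nearest is Mast 3
(7, 14.5) — d to each: Mast 1:16, Mast 2:11, Mast 3:14.5, Mast 4:3, Mast 5:13, Mast 6:8 → nearest is Mast 4
(5.5, 4.5) — d to each: Mast 1:17.5, Mast 2:6.5, Mast 3:4, Mast 4:13.5, Mast 5:4.5, Mast 6:10.5 → nearest is Mast 3
Tally — Mast 1:1, Mast 3:2, Mast 4:1, Mast 5:1. Mast 3 captures the most (2).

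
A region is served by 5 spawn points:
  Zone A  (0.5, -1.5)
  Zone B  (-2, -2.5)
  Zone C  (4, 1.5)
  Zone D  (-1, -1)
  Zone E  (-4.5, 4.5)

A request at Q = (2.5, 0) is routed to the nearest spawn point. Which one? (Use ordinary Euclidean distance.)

Zone C

Squared Euclidean distances:
d²(Q, Zone A) = (2.5−0.5)² + (0−(-1.5))² = 4 + 2.25 = 6.25
d²(Q, Zone B) = (2.5−(-2))² + (0−(-2.5))² = 20.25 + 6.25 = 26.5
d²(Q, Zone C) = (2.5−4)² + (0−1.5)² = 2.25 + 2.25 = 4.5
d²(Q, Zone D) = (2.5−(-1))² + (0−(-1))² = 12.25 + 1 = 13.25
d²(Q, Zone E) = (2.5−(-4.5))² + (0−4.5)² = 49 + 20.25 = 69.25
Zone C is nearest.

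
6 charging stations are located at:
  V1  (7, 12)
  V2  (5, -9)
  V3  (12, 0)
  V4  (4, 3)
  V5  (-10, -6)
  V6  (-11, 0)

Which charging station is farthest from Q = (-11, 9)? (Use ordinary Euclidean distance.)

V3

Squared Euclidean distances:
|QV1|² = (-11−7)² + (9−12)² = 324 + 9 = 333
|QV2|² = (-11−5)² + (9−(-9))² = 256 + 324 = 580
|QV3|² = (-11−12)² + (9−0)² = 529 + 81 = 610
|QV4|² = (-11−4)² + (9−3)² = 225 + 36 = 261
|QV5|² = (-11−(-10))² + (9−(-6))² = 1 + 225 = 226
|QV6|² = (-11−(-11))² + (9−0)² = 0 + 81 = 81
The largest is to V3.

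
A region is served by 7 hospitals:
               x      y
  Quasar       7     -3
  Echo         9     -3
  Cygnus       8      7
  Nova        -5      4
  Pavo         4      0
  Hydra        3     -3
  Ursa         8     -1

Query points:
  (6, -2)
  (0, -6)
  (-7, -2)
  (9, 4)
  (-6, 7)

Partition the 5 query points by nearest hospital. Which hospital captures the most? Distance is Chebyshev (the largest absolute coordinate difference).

(6, -2) — d to each: Quasar:1, Echo:3, Cygnus:9, Nova:11, Pavo:2, Hydra:3, Ursa:2 → nearest is Quasar
(0, -6) — d to each: Quasar:7, Echo:9, Cygnus:13, Nova:10, Pavo:6, Hydra:3, Ursa:8 → nearest is Hydra
(-7, -2) — d to each: Quasar:14, Echo:16, Cygnus:15, Nova:6, Pavo:11, Hydra:10, Ursa:15 → nearest is Nova
(9, 4) — d to each: Quasar:7, Echo:7, Cygnus:3, Nova:14, Pavo:5, Hydra:7, Ursa:5 → nearest is Cygnus
(-6, 7) — d to each: Quasar:13, Echo:15, Cygnus:14, Nova:3, Pavo:10, Hydra:10, Ursa:14 → nearest is Nova
Tally — Quasar:1, Cygnus:1, Nova:2, Hydra:1. Nova captures the most (2).

Nova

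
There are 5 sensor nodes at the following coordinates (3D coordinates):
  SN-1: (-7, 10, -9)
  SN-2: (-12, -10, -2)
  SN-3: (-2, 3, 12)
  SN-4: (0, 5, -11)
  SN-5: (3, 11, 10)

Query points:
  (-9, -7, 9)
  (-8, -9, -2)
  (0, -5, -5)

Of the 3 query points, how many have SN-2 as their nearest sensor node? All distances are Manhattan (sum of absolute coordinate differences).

(-9, -7, 9) — d to each: SN-1:37, SN-2:17, SN-3:20, SN-4:41, SN-5:31 → nearest is SN-2
(-8, -9, -2) — d to each: SN-1:27, SN-2:5, SN-3:32, SN-4:31, SN-5:43 → nearest is SN-2
(0, -5, -5) — d to each: SN-1:26, SN-2:20, SN-3:27, SN-4:16, SN-5:34 → nearest is SN-4
2 of the 3 points have SN-2 as nearest.

2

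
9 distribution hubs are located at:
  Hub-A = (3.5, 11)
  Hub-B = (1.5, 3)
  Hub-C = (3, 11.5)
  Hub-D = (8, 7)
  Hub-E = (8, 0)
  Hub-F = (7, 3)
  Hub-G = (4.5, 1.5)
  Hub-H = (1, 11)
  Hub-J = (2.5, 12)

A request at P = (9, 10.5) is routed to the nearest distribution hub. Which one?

Compare squared distances (the ordering matches that of the actual distances):
d²(P, Hub-A) = 30.25 + 0.25 = 30.5
d²(P, Hub-B) = 56.25 + 56.25 = 112.5
d²(P, Hub-C) = 36 + 1 = 37
d²(P, Hub-D) = 1 + 12.25 = 13.25
d²(P, Hub-E) = 1 + 110.25 = 111.25
d²(P, Hub-F) = 4 + 56.25 = 60.25
d²(P, Hub-G) = 20.25 + 81 = 101.25
d²(P, Hub-H) = 64 + 0.25 = 64.25
d²(P, Hub-J) = 42.25 + 2.25 = 44.5
Hub-D is nearest.

Hub-D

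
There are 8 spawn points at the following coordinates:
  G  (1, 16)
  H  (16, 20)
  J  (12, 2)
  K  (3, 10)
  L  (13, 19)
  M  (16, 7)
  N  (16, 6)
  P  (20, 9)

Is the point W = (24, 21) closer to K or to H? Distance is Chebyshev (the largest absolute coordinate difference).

d(W,K) = max(21, 11) = 21
d(W,H) = max(8, 1) = 8
21 > 8, so H is closer.

H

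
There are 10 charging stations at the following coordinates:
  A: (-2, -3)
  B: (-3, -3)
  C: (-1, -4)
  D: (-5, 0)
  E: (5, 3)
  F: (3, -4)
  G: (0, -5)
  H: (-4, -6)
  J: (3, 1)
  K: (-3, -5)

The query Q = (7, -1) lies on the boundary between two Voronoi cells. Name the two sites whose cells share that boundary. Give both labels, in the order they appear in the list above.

Squared distances from Q to each site:
|QA|² = 81 + 4 = 85
|QB|² = 100 + 4 = 104
|QC|² = 64 + 9 = 73
|QD|² = 144 + 1 = 145
|QE|² = 4 + 16 = 20
|QF|² = 16 + 9 = 25
|QG|² = 49 + 16 = 65
|QH|² = 121 + 25 = 146
|QJ|² = 16 + 4 = 20
|QK|² = 100 + 16 = 116
Q is equidistant from E and J (both at squared distance 20), and every other site is strictly farther — so Q lies on the E–J Voronoi edge.

E and J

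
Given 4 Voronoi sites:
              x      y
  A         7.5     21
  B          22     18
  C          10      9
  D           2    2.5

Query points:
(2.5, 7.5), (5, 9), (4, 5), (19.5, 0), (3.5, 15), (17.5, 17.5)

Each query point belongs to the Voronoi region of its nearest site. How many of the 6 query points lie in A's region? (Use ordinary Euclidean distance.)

(2.5, 7.5) — d² to each: A:207.25, B:490.5, C:58.5, D:25.25 → nearest is D
(5, 9) — d² to each: A:150.25, B:370, C:25, D:51.25 → nearest is C
(4, 5) — d² to each: A:268.25, B:493, C:52, D:10.25 → nearest is D
(19.5, 0) — d² to each: A:585, B:330.25, C:171.25, D:312.5 → nearest is C
(3.5, 15) — d² to each: A:52, B:351.25, C:78.25, D:158.5 → nearest is A
(17.5, 17.5) — d² to each: A:112.25, B:20.5, C:128.5, D:465.25 → nearest is B
1 of the 6 points has A as nearest.

1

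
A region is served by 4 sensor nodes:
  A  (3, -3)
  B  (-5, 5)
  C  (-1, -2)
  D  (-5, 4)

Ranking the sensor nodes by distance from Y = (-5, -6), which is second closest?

Squared Euclidean distances:
|YA|² = (-5−3)² + (-6−(-3))² = 64 + 9 = 73
|YB|² = (-5−(-5))² + (-6−5)² = 0 + 121 = 121
|YC|² = (-5−(-1))² + (-6−(-2))² = 16 + 16 = 32
|YD|² = (-5−(-5))² + (-6−4)² = 0 + 100 = 100
Sorted ascending: C, A, D, … — the second-nearest is A.

A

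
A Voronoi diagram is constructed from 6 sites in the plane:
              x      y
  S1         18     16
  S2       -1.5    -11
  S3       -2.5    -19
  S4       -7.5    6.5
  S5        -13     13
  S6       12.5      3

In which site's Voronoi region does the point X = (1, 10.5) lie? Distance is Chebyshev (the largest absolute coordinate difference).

d(X,S1) = max(17, 5.5) = 17
d(X,S2) = max(2.5, 21.5) = 21.5
d(X,S3) = max(3.5, 29.5) = 29.5
d(X,S4) = max(8.5, 4) = 8.5
d(X,S5) = max(14, 2.5) = 14
d(X,S6) = max(11.5, 7.5) = 11.5
Minimum is at S4.

S4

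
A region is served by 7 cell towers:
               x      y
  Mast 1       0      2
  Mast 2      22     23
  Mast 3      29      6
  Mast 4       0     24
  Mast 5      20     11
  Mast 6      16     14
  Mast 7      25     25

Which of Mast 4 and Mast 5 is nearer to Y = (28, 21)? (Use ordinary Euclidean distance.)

Mast 5

Compare squared distances:
d²(Y, Mast 4) = (28−0)² + (21−24)² = 784 + 9 = 793
d²(Y, Mast 5) = (28−20)² + (21−11)² = 64 + 100 = 164
793 > 164, so Mast 5 is closer.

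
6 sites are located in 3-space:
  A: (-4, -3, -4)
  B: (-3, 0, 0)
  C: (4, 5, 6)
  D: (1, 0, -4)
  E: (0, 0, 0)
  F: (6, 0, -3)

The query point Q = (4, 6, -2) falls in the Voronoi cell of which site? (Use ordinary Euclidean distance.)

F

Compare squared distances (the ordering matches that of the actual distances):
|QA|² = (4−(-4))² + (6−(-3))² + (-2−(-4))² = 64 + 81 + 4 = 149
|QB|² = (4−(-3))² + (6−0)² + (-2−0)² = 49 + 36 + 4 = 89
|QC|² = (4−4)² + (6−5)² + (-2−6)² = 0 + 1 + 64 = 65
|QD|² = (4−1)² + (6−0)² + (-2−(-4))² = 9 + 36 + 4 = 49
|QE|² = (4−0)² + (6−0)² + (-2−0)² = 16 + 36 + 4 = 56
|QF|² = (4−6)² + (6−0)² + (-2−(-3))² = 4 + 36 + 1 = 41
The smallest is to F, so Q lies in the Voronoi region of F.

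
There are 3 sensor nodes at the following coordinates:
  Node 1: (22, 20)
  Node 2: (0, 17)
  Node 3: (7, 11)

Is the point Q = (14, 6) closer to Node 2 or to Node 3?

Node 3

Compare squared distances:
d²(Q, Node 2) = (14−0)² + (6−17)² = 196 + 121 = 317
d²(Q, Node 3) = (14−7)² + (6−11)² = 49 + 25 = 74
317 > 74, so Node 3 is closer.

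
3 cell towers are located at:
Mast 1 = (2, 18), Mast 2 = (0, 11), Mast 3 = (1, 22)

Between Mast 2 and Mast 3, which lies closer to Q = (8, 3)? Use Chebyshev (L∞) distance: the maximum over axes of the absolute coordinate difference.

d(Q, Mast 2) = max(8, 8) = 8
d(Q, Mast 3) = max(7, 19) = 19
8 < 19, so Mast 2 is closer.

Mast 2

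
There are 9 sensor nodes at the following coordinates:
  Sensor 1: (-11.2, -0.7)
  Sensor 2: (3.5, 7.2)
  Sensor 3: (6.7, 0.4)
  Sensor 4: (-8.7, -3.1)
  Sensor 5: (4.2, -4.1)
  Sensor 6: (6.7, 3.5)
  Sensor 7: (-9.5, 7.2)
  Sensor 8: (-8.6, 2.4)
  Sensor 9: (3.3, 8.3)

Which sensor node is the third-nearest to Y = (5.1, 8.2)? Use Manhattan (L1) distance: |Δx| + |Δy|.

Sensor 6

d(Y, Sensor 1) = |5.1−(-11.2)| + |8.2−(-0.7)| = 16.3 + 8.9 = 25.2
d(Y, Sensor 2) = |5.1−3.5| + |8.2−7.2| = 1.6 + 1 = 2.6
d(Y, Sensor 3) = |5.1−6.7| + |8.2−0.4| = 1.6 + 7.8 = 9.4
d(Y, Sensor 4) = |5.1−(-8.7)| + |8.2−(-3.1)| = 13.8 + 11.3 = 25.1
d(Y, Sensor 5) = |5.1−4.2| + |8.2−(-4.1)| = 0.9 + 12.3 = 13.2
d(Y, Sensor 6) = |5.1−6.7| + |8.2−3.5| = 1.6 + 4.7 = 6.3
d(Y, Sensor 7) = |5.1−(-9.5)| + |8.2−7.2| = 14.6 + 1 = 15.6
d(Y, Sensor 8) = |5.1−(-8.6)| + |8.2−2.4| = 13.7 + 5.8 = 19.5
d(Y, Sensor 9) = |5.1−3.3| + |8.2−8.3| = 1.8 + 0.1 = 1.9
Sorted ascending: Sensor 9, Sensor 2, Sensor 6, Sensor 3, … — the third-nearest is Sensor 6.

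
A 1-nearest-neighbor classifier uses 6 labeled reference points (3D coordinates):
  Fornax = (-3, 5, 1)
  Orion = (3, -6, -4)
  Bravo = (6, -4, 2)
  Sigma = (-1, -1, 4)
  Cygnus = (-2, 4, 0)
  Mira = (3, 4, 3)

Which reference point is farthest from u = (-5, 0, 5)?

Orion

Since √ is increasing, it suffices to compare squared distances:
d²(u, Fornax) = (-5−(-3))² + (0−5)² + (5−1)² = 4 + 25 + 16 = 45
d²(u, Orion) = (-5−3)² + (0−(-6))² + (5−(-4))² = 64 + 36 + 81 = 181
d²(u, Bravo) = (-5−6)² + (0−(-4))² + (5−2)² = 121 + 16 + 9 = 146
d²(u, Sigma) = (-5−(-1))² + (0−(-1))² + (5−4)² = 16 + 1 + 1 = 18
d²(u, Cygnus) = (-5−(-2))² + (0−4)² + (5−0)² = 9 + 16 + 25 = 50
d²(u, Mira) = (-5−3)² + (0−4)² + (5−3)² = 64 + 16 + 4 = 84
The largest is to Orion.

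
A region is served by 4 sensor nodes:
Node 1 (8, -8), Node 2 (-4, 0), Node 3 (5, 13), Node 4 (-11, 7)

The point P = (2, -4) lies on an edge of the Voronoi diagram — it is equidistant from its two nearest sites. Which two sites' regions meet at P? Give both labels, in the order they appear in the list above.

Node 1 and Node 2

Squared distances from P to each site:
d²(P, Node 1) = (2−8)² + (-4−(-8))² = 36 + 16 = 52
d²(P, Node 2) = (2−(-4))² + (-4−0)² = 36 + 16 = 52
d²(P, Node 3) = (2−5)² + (-4−13)² = 9 + 289 = 298
d²(P, Node 4) = (2−(-11))² + (-4−7)² = 169 + 121 = 290
P is equidistant from Node 1 and Node 2 (both at squared distance 52), and every other site is strictly farther — so P lies on the Node 1–Node 2 Voronoi edge.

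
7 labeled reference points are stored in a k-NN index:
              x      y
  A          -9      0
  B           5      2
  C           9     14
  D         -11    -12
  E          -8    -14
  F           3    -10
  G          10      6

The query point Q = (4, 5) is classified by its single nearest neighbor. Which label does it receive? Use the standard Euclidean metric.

B

Since √ is increasing, it suffices to compare squared distances:
|QA|² = (4−(-9))² + (5−0)² = 169 + 25 = 194
|QB|² = (4−5)² + (5−2)² = 1 + 9 = 10
|QC|² = (4−9)² + (5−14)² = 25 + 81 = 106
|QD|² = (4−(-11))² + (5−(-12))² = 225 + 289 = 514
|QE|² = (4−(-8))² + (5−(-14))² = 144 + 361 = 505
|QF|² = (4−3)² + (5−(-10))² = 1 + 225 = 226
|QG|² = (4−10)² + (5−6)² = 36 + 1 = 37
The smallest is to B, so Q lies in the Voronoi region of B.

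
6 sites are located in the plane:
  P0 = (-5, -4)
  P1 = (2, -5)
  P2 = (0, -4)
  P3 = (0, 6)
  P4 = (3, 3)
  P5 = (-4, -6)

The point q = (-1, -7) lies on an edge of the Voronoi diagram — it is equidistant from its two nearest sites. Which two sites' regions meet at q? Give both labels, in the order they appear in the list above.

P2 and P5

Squared distances from q to each site:
|qP0|² = (-1−(-5))² + (-7−(-4))² = 16 + 9 = 25
|qP1|² = (-1−2)² + (-7−(-5))² = 9 + 4 = 13
|qP2|² = (-1−0)² + (-7−(-4))² = 1 + 9 = 10
|qP3|² = (-1−0)² + (-7−6)² = 1 + 169 = 170
|qP4|² = (-1−3)² + (-7−3)² = 16 + 100 = 116
|qP5|² = (-1−(-4))² + (-7−(-6))² = 9 + 1 = 10
q is equidistant from P2 and P5 (both at squared distance 10), and every other site is strictly farther — so q lies on the P2–P5 Voronoi edge.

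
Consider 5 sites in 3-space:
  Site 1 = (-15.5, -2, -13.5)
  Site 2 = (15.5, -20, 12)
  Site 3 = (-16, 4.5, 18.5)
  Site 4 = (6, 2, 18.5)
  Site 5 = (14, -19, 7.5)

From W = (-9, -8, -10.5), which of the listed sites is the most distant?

Site 2

Squared Euclidean distances:
d²(W, Site 1) = (-9−(-15.5))² + (-8−(-2))² + (-10.5−(-13.5))² = 42.25 + 36 + 9 = 87.25
d²(W, Site 2) = (-9−15.5)² + (-8−(-20))² + (-10.5−12)² = 600.25 + 144 + 506.25 = 1250.5
d²(W, Site 3) = (-9−(-16))² + (-8−4.5)² + (-10.5−18.5)² = 49 + 156.25 + 841 = 1046.25
d²(W, Site 4) = (-9−6)² + (-8−2)² + (-10.5−18.5)² = 225 + 100 + 841 = 1166
d²(W, Site 5) = (-9−14)² + (-8−(-19))² + (-10.5−7.5)² = 529 + 121 + 324 = 974
The largest is to Site 2.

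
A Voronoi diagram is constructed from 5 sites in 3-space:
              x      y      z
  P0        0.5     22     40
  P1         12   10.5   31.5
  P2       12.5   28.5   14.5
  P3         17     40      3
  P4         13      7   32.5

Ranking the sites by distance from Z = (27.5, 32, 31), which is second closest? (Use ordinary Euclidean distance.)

Compare squared distances (the ordering matches that of the actual distances):
|ZP0|² = (27.5−0.5)² + (32−22)² + (31−40)² = 729 + 100 + 81 = 910
|ZP1|² = (27.5−12)² + (32−10.5)² + (31−31.5)² = 240.25 + 462.25 + 0.25 = 702.75
|ZP2|² = (27.5−12.5)² + (32−28.5)² + (31−14.5)² = 225 + 12.25 + 272.25 = 509.5
|ZP3|² = (27.5−17)² + (32−40)² + (31−3)² = 110.25 + 64 + 784 = 958.25
|ZP4|² = (27.5−13)² + (32−7)² + (31−32.5)² = 210.25 + 625 + 2.25 = 837.5
Sorted ascending: P2, P1, P4, … — the second-nearest is P1.

P1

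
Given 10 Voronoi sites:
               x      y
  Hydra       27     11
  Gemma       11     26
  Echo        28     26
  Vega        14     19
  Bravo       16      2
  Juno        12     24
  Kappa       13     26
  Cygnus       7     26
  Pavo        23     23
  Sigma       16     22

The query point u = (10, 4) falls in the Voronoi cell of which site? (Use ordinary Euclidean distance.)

Compare squared distances (the ordering matches that of the actual distances):
d²(u, Hydra) = (10−27)² + (4−11)² = 289 + 49 = 338
d²(u, Gemma) = (10−11)² + (4−26)² = 1 + 484 = 485
d²(u, Echo) = (10−28)² + (4−26)² = 324 + 484 = 808
d²(u, Vega) = (10−14)² + (4−19)² = 16 + 225 = 241
d²(u, Bravo) = (10−16)² + (4−2)² = 36 + 4 = 40
d²(u, Juno) = (10−12)² + (4−24)² = 4 + 400 = 404
d²(u, Kappa) = (10−13)² + (4−26)² = 9 + 484 = 493
d²(u, Cygnus) = (10−7)² + (4−26)² = 9 + 484 = 493
d²(u, Pavo) = (10−23)² + (4−23)² = 169 + 361 = 530
d²(u, Sigma) = (10−16)² + (4−22)² = 36 + 324 = 360
Bravo is nearest.

Bravo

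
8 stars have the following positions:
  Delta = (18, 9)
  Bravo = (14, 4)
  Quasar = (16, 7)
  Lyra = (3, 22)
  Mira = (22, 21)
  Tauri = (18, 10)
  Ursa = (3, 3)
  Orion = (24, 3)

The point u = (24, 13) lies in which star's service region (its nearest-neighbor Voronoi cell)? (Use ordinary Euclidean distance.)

Since √ is increasing, it suffices to compare squared distances:
d²(u, Delta) = 36 + 16 = 52
d²(u, Bravo) = 100 + 81 = 181
d²(u, Quasar) = 64 + 36 = 100
d²(u, Lyra) = 441 + 81 = 522
d²(u, Mira) = 4 + 64 = 68
d²(u, Tauri) = 36 + 9 = 45
d²(u, Ursa) = 441 + 100 = 541
d²(u, Orion) = 0 + 100 = 100
The smallest is to Tauri, so u lies in the Voronoi region of Tauri.

Tauri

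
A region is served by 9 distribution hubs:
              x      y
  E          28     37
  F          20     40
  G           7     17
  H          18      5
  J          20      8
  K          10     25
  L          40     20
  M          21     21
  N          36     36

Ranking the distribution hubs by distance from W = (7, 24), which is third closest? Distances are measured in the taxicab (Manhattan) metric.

M

d(W,E) = |7−28| + |24−37| = 21 + 13 = 34
d(W,F) = |7−20| + |24−40| = 13 + 16 = 29
d(W,G) = |7−7| + |24−17| = 0 + 7 = 7
d(W,H) = |7−18| + |24−5| = 11 + 19 = 30
d(W,J) = |7−20| + |24−8| = 13 + 16 = 29
d(W,K) = |7−10| + |24−25| = 3 + 1 = 4
d(W,L) = |7−40| + |24−20| = 33 + 4 = 37
d(W,M) = |7−21| + |24−21| = 14 + 3 = 17
d(W,N) = |7−36| + |24−36| = 29 + 12 = 41
Sorted ascending: K, G, M, F, … — the third-nearest is M.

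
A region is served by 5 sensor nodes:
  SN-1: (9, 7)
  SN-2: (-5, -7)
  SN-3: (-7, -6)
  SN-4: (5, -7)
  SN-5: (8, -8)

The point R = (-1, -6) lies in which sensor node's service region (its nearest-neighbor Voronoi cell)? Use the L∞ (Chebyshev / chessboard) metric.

d(R, SN-1) = max(10, 13) = 13
d(R, SN-2) = max(4, 1) = 4
d(R, SN-3) = max(6, 0) = 6
d(R, SN-4) = max(6, 1) = 6
d(R, SN-5) = max(9, 2) = 9
The smallest is to SN-2, so R lies in the Voronoi region of SN-2.

SN-2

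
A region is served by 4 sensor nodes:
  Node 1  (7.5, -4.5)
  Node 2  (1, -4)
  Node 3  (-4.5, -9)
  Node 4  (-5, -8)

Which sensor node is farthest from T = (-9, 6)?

Compare squared distances (the ordering matches that of the actual distances):
d²(T, Node 1) = (-9−7.5)² + (6−(-4.5))² = 272.25 + 110.25 = 382.5
d²(T, Node 2) = (-9−1)² + (6−(-4))² = 100 + 100 = 200
d²(T, Node 3) = (-9−(-4.5))² + (6−(-9))² = 20.25 + 225 = 245.25
d²(T, Node 4) = (-9−(-5))² + (6−(-8))² = 16 + 196 = 212
The largest is to Node 1.

Node 1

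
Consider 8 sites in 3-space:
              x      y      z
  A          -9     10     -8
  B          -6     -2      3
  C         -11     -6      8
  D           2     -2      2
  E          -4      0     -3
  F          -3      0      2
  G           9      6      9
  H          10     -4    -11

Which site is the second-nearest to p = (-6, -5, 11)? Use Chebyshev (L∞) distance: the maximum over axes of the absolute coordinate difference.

d(p,A) = max(3, 15, 19) = 19
d(p,B) = max(0, 3, 8) = 8
d(p,C) = max(5, 1, 3) = 5
d(p,D) = max(8, 3, 9) = 9
d(p,E) = max(2, 5, 14) = 14
d(p,F) = max(3, 5, 9) = 9
d(p,G) = max(15, 11, 2) = 15
d(p,H) = max(16, 1, 22) = 22
Sorted ascending: C, B, D, … — the second-nearest is B.

B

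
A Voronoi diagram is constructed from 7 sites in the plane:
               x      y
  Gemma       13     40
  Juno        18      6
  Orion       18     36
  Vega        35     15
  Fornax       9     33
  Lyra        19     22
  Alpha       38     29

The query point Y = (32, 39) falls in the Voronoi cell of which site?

Since √ is increasing, it suffices to compare squared distances:
d²(Y, Gemma) = (32−13)² + (39−40)² = 361 + 1 = 362
d²(Y, Juno) = (32−18)² + (39−6)² = 196 + 1089 = 1285
d²(Y, Orion) = (32−18)² + (39−36)² = 196 + 9 = 205
d²(Y, Vega) = (32−35)² + (39−15)² = 9 + 576 = 585
d²(Y, Fornax) = (32−9)² + (39−33)² = 529 + 36 = 565
d²(Y, Lyra) = (32−19)² + (39−22)² = 169 + 289 = 458
d²(Y, Alpha) = (32−38)² + (39−29)² = 36 + 100 = 136
Alpha is nearest.

Alpha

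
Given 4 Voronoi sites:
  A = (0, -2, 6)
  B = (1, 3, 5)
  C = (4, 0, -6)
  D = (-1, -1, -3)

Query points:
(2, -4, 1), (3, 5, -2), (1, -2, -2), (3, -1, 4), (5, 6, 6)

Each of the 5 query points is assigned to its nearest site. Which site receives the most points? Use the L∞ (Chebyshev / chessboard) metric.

(2, -4, 1) — d to each: A:5, B:7, C:7, D:4 → nearest is D
(3, 5, -2) — d to each: A:8, B:7, C:5, D:6 → nearest is C
(1, -2, -2) — d to each: A:8, B:7, C:4, D:2 → nearest is D
(3, -1, 4) — d to each: A:3, B:4, C:10, D:7 → nearest is A
(5, 6, 6) — d to each: A:8, B:4, C:12, D:9 → nearest is B
Tally — A:1, B:1, C:1, D:2. D captures the most (2).

D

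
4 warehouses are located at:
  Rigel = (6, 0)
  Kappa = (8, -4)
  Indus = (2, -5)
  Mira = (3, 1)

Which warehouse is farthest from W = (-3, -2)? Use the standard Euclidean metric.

Compare squared distances (the ordering matches that of the actual distances):
d²(W, Rigel) = 81 + 4 = 85
d²(W, Kappa) = 121 + 4 = 125
d²(W, Indus) = 25 + 9 = 34
d²(W, Mira) = 36 + 9 = 45
The largest is to Kappa.

Kappa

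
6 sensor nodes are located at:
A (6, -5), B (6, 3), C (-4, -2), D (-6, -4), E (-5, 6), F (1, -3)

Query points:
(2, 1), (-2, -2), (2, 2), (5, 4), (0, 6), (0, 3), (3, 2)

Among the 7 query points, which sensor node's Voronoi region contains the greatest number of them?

(2, 1) — d² to each: A:52, B:20, C:45, D:89, E:74, F:17 → nearest is F
(-2, -2) — d² to each: A:73, B:89, C:4, D:20, E:73, F:10 → nearest is C
(2, 2) — d² to each: A:65, B:17, C:52, D:100, E:65, F:26 → nearest is B
(5, 4) — d² to each: A:82, B:2, C:117, D:185, E:104, F:65 → nearest is B
(0, 6) — d² to each: A:157, B:45, C:80, D:136, E:25, F:82 → nearest is E
(0, 3) — d² to each: A:100, B:36, C:41, D:85, E:34, F:37 → nearest is E
(3, 2) — d² to each: A:58, B:10, C:65, D:117, E:80, F:29 → nearest is B
Tally — B:3, C:1, E:2, F:1. B captures the most (3).

B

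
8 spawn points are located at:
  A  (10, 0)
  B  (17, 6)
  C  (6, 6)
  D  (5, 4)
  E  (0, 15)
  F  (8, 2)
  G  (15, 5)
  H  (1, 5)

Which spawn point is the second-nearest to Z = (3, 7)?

C

Since √ is increasing, it suffices to compare squared distances:
|ZA|² = 49 + 49 = 98
|ZB|² = 196 + 1 = 197
|ZC|² = 9 + 1 = 10
|ZD|² = 4 + 9 = 13
|ZE|² = 9 + 64 = 73
|ZF|² = 25 + 25 = 50
|ZG|² = 144 + 4 = 148
|ZH|² = 4 + 4 = 8
Sorted ascending: H, C, D, … — the second-nearest is C.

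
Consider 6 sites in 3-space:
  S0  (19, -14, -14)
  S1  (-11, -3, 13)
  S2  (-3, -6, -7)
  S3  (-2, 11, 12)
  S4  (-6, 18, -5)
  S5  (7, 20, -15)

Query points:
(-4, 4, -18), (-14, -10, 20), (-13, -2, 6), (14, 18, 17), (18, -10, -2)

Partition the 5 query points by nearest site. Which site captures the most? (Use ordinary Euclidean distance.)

(-4, 4, -18) — d² to each: S0:869, S1:1059, S2:222, S3:953, S4:369, S5:386 → nearest is S2
(-14, -10, 20) — d² to each: S0:2261, S1:107, S2:866, S3:649, S4:1473, S5:2566 → nearest is S1
(-13, -2, 6) — d² to each: S0:1568, S1:54, S2:285, S3:326, S4:570, S5:1325 → nearest is S1
(14, 18, 17) — d² to each: S0:2010, S1:1082, S2:1441, S3:330, S4:884, S5:1077 → nearest is S3
(18, -10, -2) — d² to each: S0:161, S1:1115, S2:482, S3:1037, S4:1369, S5:1190 → nearest is S0
Tally — S0:1, S1:2, S2:1, S3:1. S1 captures the most (2).

S1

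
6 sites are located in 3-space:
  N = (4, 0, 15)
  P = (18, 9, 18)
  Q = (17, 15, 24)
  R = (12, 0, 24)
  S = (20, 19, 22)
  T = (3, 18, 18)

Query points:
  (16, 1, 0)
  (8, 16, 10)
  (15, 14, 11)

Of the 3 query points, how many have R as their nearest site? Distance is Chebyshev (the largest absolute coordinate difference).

0

(16, 1, 0) — d to each: N:15, P:18, Q:24, R:24, S:22, T:18 → nearest is N
(8, 16, 10) — d to each: N:16, P:10, Q:14, R:16, S:12, T:8 → nearest is T
(15, 14, 11) — d to each: N:14, P:7, Q:13, R:14, S:11, T:12 → nearest is P
0 of the 3 points have R as nearest.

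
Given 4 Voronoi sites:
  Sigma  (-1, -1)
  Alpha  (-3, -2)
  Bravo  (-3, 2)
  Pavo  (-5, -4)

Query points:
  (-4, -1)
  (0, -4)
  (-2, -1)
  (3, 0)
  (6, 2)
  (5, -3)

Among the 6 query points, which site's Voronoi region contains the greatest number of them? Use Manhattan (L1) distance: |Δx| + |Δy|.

(-4, -1) — d to each: Sigma:3, Alpha:2, Bravo:4, Pavo:4 → nearest is Alpha
(0, -4) — d to each: Sigma:4, Alpha:5, Bravo:9, Pavo:5 → nearest is Sigma
(-2, -1) — d to each: Sigma:1, Alpha:2, Bravo:4, Pavo:6 → nearest is Sigma
(3, 0) — d to each: Sigma:5, Alpha:8, Bravo:8, Pavo:12 → nearest is Sigma
(6, 2) — d to each: Sigma:10, Alpha:13, Bravo:9, Pavo:17 → nearest is Bravo
(5, -3) — d to each: Sigma:8, Alpha:9, Bravo:13, Pavo:11 → nearest is Sigma
Tally — Sigma:4, Alpha:1, Bravo:1. Sigma captures the most (4).

Sigma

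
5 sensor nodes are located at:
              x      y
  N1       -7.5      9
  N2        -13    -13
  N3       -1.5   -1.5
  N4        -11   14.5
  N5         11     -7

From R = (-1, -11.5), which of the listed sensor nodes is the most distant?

N4

Squared Euclidean distances:
|RN1|² = (-1−(-7.5))² + (-11.5−9)² = 42.25 + 420.25 = 462.5
|RN2|² = (-1−(-13))² + (-11.5−(-13))² = 144 + 2.25 = 146.25
|RN3|² = (-1−(-1.5))² + (-11.5−(-1.5))² = 0.25 + 100 = 100.25
|RN4|² = (-1−(-11))² + (-11.5−14.5)² = 100 + 676 = 776
|RN5|² = (-1−11)² + (-11.5−(-7))² = 144 + 20.25 = 164.25
The largest is to N4.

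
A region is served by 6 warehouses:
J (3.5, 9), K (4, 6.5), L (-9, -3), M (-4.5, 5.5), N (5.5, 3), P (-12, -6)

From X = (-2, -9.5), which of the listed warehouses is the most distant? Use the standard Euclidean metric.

Squared Euclidean distances:
|XJ|² = (-2−3.5)² + (-9.5−9)² = 30.25 + 342.25 = 372.5
|XK|² = (-2−4)² + (-9.5−6.5)² = 36 + 256 = 292
|XL|² = (-2−(-9))² + (-9.5−(-3))² = 49 + 42.25 = 91.25
|XM|² = (-2−(-4.5))² + (-9.5−5.5)² = 6.25 + 225 = 231.25
|XN|² = (-2−5.5)² + (-9.5−3)² = 56.25 + 156.25 = 212.5
|XP|² = (-2−(-12))² + (-9.5−(-6))² = 100 + 12.25 = 112.25
The largest is to J.

J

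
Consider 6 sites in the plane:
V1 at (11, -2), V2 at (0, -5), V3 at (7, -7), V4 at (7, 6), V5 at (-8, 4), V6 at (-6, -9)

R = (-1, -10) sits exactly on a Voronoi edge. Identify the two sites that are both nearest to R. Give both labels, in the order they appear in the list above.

V2 and V6

Squared distances from R to each site:
|RV1|² = (-1−11)² + (-10−(-2))² = 144 + 64 = 208
|RV2|² = (-1−0)² + (-10−(-5))² = 1 + 25 = 26
|RV3|² = (-1−7)² + (-10−(-7))² = 64 + 9 = 73
|RV4|² = (-1−7)² + (-10−6)² = 64 + 256 = 320
|RV5|² = (-1−(-8))² + (-10−4)² = 49 + 196 = 245
|RV6|² = (-1−(-6))² + (-10−(-9))² = 25 + 1 = 26
R is equidistant from V2 and V6 (both at squared distance 26), and every other site is strictly farther — so R lies on the V2–V6 Voronoi edge.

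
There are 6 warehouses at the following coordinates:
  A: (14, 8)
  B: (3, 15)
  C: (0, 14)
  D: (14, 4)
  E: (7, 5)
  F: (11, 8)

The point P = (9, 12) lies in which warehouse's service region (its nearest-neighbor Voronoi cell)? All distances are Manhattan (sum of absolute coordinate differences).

d(P,A) = |9−14| + |12−8| = 5 + 4 = 9
d(P,B) = |9−3| + |12−15| = 6 + 3 = 9
d(P,C) = |9−0| + |12−14| = 9 + 2 = 11
d(P,D) = |9−14| + |12−4| = 5 + 8 = 13
d(P,E) = |9−7| + |12−5| = 2 + 7 = 9
d(P,F) = |9−11| + |12−8| = 2 + 4 = 6
F is nearest.

F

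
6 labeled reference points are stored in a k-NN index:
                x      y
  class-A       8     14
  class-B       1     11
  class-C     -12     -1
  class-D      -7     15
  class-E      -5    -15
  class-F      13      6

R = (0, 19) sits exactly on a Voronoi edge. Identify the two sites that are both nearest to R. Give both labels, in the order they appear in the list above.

Squared distances from R to each site:
d²(R, class-A) = (0−8)² + (19−14)² = 64 + 25 = 89
d²(R, class-B) = (0−1)² + (19−11)² = 1 + 64 = 65
d²(R, class-C) = (0−(-12))² + (19−(-1))² = 144 + 400 = 544
d²(R, class-D) = (0−(-7))² + (19−15)² = 49 + 16 = 65
d²(R, class-E) = (0−(-5))² + (19−(-15))² = 25 + 1156 = 1181
d²(R, class-F) = (0−13)² + (19−6)² = 169 + 169 = 338
R is equidistant from class-B and class-D (both at squared distance 65), and every other site is strictly farther — so R lies on the class-B–class-D Voronoi edge.

class-B and class-D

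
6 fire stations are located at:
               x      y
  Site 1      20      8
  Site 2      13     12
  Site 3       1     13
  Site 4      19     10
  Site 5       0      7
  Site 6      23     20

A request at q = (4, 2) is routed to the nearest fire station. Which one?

Site 5

Squared Euclidean distances:
d²(q, Site 1) = (4−20)² + (2−8)² = 256 + 36 = 292
d²(q, Site 2) = (4−13)² + (2−12)² = 81 + 100 = 181
d²(q, Site 3) = (4−1)² + (2−13)² = 9 + 121 = 130
d²(q, Site 4) = (4−19)² + (2−10)² = 225 + 64 = 289
d²(q, Site 5) = (4−0)² + (2−7)² = 16 + 25 = 41
d²(q, Site 6) = (4−23)² + (2−20)² = 361 + 324 = 685
Minimum is at Site 5.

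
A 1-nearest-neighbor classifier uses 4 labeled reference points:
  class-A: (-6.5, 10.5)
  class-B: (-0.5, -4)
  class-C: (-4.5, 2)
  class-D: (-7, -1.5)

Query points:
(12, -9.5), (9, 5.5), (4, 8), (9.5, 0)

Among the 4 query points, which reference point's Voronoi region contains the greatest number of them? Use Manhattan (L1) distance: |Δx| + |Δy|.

class-B

(12, -9.5) — d to each: class-A:38.5, class-B:18, class-C:28, class-D:27 → nearest is class-B
(9, 5.5) — d to each: class-A:20.5, class-B:19, class-C:17, class-D:23 → nearest is class-C
(4, 8) — d to each: class-A:13, class-B:16.5, class-C:14.5, class-D:20.5 → nearest is class-A
(9.5, 0) — d to each: class-A:26.5, class-B:14, class-C:16, class-D:18 → nearest is class-B
Tally — class-A:1, class-B:2, class-C:1. class-B captures the most (2).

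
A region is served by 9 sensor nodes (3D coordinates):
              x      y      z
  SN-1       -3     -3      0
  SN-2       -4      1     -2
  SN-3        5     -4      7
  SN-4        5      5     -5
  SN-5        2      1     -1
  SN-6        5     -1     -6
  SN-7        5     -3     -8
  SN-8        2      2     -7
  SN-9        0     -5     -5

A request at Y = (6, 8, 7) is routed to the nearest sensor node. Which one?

Compare squared distances (the ordering matches that of the actual distances):
d²(Y, SN-1) = 81 + 121 + 49 = 251
d²(Y, SN-2) = 100 + 49 + 81 = 230
d²(Y, SN-3) = 1 + 144 + 0 = 145
d²(Y, SN-4) = 1 + 9 + 144 = 154
d²(Y, SN-5) = 16 + 49 + 64 = 129
d²(Y, SN-6) = 1 + 81 + 169 = 251
d²(Y, SN-7) = 1 + 121 + 225 = 347
d²(Y, SN-8) = 16 + 36 + 196 = 248
d²(Y, SN-9) = 36 + 169 + 144 = 349
The smallest is to SN-5, so Y lies in the Voronoi region of SN-5.

SN-5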